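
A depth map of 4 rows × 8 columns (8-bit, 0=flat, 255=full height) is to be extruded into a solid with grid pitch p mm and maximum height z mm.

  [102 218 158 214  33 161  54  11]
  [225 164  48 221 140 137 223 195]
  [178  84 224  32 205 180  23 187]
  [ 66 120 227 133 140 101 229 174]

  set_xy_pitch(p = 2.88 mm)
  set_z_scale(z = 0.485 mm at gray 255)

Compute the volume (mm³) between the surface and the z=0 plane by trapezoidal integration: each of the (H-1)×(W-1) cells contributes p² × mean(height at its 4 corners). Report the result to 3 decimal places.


height_mm = gray/255 × 0.485; cell vol = 2.88² × mean(4 corners)
unit = 2.88² × 0.485 / (4×255) = 0.00394391 mm³ per gray-sum
row 0: Σ corner-gray over 7 cells = 4075  → 16.0714
row 1: Σ corner-gray over 7 cells = 4147  → 16.3554
row 2: Σ corner-gray over 7 cells = 4001  → 15.7796
Σ rows: total corner-gray = 12223  → 48.2064 mm³

48.206


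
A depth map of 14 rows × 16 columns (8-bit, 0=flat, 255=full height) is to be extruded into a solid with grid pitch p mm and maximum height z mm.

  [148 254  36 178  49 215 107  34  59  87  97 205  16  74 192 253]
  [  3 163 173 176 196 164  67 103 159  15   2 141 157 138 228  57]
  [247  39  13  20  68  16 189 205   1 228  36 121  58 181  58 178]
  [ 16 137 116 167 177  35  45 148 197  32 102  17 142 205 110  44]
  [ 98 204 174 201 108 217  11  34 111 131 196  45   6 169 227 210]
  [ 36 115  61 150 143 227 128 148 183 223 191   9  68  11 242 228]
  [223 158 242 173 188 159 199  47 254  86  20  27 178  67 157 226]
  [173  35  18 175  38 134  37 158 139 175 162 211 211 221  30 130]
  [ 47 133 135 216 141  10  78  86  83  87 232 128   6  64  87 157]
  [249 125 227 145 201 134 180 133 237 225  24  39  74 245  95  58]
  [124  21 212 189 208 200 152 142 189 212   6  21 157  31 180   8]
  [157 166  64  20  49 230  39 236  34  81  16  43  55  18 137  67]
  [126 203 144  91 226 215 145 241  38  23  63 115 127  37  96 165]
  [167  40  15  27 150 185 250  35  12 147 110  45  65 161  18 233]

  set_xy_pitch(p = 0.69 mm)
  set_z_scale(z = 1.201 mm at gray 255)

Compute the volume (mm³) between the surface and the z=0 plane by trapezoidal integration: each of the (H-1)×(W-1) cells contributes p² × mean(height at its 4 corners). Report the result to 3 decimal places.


height_mm = gray/255 × 1.201; cell vol = 0.69² × mean(4 corners)
unit = 0.69² × 1.201 / (4×255) = 0.000560584 mm³ per gray-sum
row 0: Σ corner-gray over 15 cells = 7431  → 4.1657
row 1: Σ corner-gray over 15 cells = 6715  → 3.7643
row 2: Σ corner-gray over 15 cells = 6211  → 3.4818
row 3: Σ corner-gray over 15 cells = 7296  → 4.0900
row 4: Σ corner-gray over 15 cells = 8038  → 4.5060
row 5: Σ corner-gray over 15 cells = 8421  → 4.7207
row 6: Σ corner-gray over 15 cells = 8150  → 4.5688
row 7: Σ corner-gray over 15 cells = 6967  → 3.9056
row 8: Σ corner-gray over 15 cells = 7651  → 4.2890
row 9: Σ corner-gray over 15 cells = 8447  → 4.7353
row 10: Σ corner-gray over 15 cells = 6572  → 3.6842
row 11: Σ corner-gray over 15 cells = 6419  → 3.5984
row 12: Σ corner-gray over 15 cells = 6739  → 3.7778
Σ rows: total corner-gray = 95057  → 53.2875 mm³

53.287


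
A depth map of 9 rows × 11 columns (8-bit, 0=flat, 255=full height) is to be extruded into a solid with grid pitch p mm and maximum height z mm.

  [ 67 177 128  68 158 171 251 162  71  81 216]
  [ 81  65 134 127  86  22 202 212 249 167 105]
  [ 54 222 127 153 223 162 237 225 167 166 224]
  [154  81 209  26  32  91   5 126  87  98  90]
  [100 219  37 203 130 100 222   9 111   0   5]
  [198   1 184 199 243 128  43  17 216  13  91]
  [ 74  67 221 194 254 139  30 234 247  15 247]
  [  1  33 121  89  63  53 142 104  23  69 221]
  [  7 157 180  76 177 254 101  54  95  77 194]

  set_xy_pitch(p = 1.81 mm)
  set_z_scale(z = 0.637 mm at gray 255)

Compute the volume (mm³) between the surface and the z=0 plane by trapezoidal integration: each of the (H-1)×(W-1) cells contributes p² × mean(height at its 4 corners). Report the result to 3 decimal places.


82.137

height_mm = gray/255 × 0.637; cell vol = 1.81² × mean(4 corners)
unit = 1.81² × 0.637 / (4×255) = 0.00204596 mm³ per gray-sum
row 0: Σ corner-gray over 10 cells = 5531  → 11.3162
row 1: Σ corner-gray over 10 cells = 6356  → 13.0041
row 2: Σ corner-gray over 10 cells = 5396  → 11.0400
row 3: Σ corner-gray over 10 cells = 3921  → 8.0222
row 4: Σ corner-gray over 10 cells = 4544  → 9.2968
row 5: Σ corner-gray over 10 cells = 5500  → 11.2528
row 6: Σ corner-gray over 10 cells = 4739  → 9.6958
row 7: Σ corner-gray over 10 cells = 4159  → 8.5091
Σ rows: total corner-gray = 40146  → 82.1370 mm³


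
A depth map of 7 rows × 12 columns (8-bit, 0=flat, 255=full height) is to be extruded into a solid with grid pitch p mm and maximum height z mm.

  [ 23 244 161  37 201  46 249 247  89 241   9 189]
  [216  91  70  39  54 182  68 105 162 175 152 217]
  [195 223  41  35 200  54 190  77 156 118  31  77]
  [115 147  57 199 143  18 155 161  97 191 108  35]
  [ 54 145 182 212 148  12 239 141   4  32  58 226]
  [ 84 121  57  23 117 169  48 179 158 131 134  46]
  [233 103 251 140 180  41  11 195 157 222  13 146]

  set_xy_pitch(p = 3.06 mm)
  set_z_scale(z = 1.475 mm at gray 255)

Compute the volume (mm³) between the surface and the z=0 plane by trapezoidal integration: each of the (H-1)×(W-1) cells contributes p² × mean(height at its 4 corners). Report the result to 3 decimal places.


433.716

height_mm = gray/255 × 1.475; cell vol = 3.06² × mean(4 corners)
unit = 3.06² × 1.475 / (4×255) = 0.0135405 mm³ per gray-sum
row 0: Σ corner-gray over 11 cells = 5889  → 79.7400
row 1: Σ corner-gray over 11 cells = 5151  → 69.7471
row 2: Σ corner-gray over 11 cells = 5224  → 70.7356
row 3: Σ corner-gray over 11 cells = 5328  → 72.1438
row 4: Σ corner-gray over 11 cells = 5030  → 68.1087
row 5: Σ corner-gray over 11 cells = 5409  → 73.2406
Σ rows: total corner-gray = 32031  → 433.7158 mm³


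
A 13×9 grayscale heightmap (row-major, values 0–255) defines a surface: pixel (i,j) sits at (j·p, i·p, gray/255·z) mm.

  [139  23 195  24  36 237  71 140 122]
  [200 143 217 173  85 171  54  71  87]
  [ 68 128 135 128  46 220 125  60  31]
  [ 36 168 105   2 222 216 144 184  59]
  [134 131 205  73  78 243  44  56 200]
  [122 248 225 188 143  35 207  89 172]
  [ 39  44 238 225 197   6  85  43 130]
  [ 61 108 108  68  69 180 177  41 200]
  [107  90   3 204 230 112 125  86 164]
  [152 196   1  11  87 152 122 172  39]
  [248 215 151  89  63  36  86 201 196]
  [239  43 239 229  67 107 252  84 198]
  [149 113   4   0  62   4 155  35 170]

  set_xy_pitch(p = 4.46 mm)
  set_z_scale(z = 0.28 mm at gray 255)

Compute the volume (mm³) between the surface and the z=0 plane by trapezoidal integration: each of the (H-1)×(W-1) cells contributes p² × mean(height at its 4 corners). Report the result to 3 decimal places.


260.780

height_mm = gray/255 × 0.28; cell vol = 4.46² × mean(4 corners)
unit = 4.46² × 0.28 / (4×255) = 0.00546044 mm³ per gray-sum
row 0: Σ corner-gray over 8 cells = 3828  → 20.9026
row 1: Σ corner-gray over 8 cells = 3898  → 21.2848
row 2: Σ corner-gray over 8 cells = 3960  → 21.6233
row 3: Σ corner-gray over 8 cells = 4171  → 22.7755
row 4: Σ corner-gray over 8 cells = 4558  → 24.8887
row 5: Σ corner-gray over 8 cells = 4409  → 24.0751
row 6: Σ corner-gray over 8 cells = 3608  → 19.7013
row 7: Σ corner-gray over 8 cells = 3734  → 20.3893
row 8: Σ corner-gray over 8 cells = 3644  → 19.8978
row 9: Σ corner-gray over 8 cells = 3799  → 20.7442
row 10: Σ corner-gray over 8 cells = 4605  → 25.1453
row 11: Σ corner-gray over 8 cells = 3544  → 19.3518
Σ rows: total corner-gray = 47758  → 260.7797 mm³


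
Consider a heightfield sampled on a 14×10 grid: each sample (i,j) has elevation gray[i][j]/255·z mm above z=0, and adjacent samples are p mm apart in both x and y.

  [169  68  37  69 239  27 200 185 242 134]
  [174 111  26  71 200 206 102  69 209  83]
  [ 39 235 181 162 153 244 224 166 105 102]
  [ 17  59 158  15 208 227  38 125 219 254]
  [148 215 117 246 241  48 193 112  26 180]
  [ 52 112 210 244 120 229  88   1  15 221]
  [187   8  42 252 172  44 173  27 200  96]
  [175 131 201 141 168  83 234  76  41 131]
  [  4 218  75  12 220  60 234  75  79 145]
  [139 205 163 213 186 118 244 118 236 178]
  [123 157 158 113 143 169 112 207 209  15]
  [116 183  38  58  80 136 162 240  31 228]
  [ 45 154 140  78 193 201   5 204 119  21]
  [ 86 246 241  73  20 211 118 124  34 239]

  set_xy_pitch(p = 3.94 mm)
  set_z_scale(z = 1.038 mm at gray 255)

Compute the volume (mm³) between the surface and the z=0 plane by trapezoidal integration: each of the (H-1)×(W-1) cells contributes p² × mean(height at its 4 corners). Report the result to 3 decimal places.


1019.226

height_mm = gray/255 × 1.038; cell vol = 3.94² × mean(4 corners)
unit = 3.94² × 1.038 / (4×255) = 0.0157975 mm³ per gray-sum
row 0: Σ corner-gray over 9 cells = 4682  → 73.9641
row 1: Σ corner-gray over 9 cells = 5326  → 84.1377
row 2: Σ corner-gray over 9 cells = 5450  → 86.0966
row 3: Σ corner-gray over 9 cells = 5093  → 80.4569
row 4: Σ corner-gray over 9 cells = 5035  → 79.5406
row 5: Σ corner-gray over 9 cells = 4430  → 69.9831
row 6: Σ corner-gray over 9 cells = 4575  → 72.2738
row 7: Σ corner-gray over 9 cells = 4551  → 71.8946
row 8: Σ corner-gray over 9 cells = 5378  → 84.9592
row 9: Σ corner-gray over 9 cells = 5957  → 94.1060
row 10: Σ corner-gray over 9 cells = 4874  → 76.9972
row 11: Σ corner-gray over 9 cells = 4454  → 70.3623
row 12: Σ corner-gray over 9 cells = 4713  → 74.4538
Σ rows: total corner-gray = 64518  → 1019.2261 mm³


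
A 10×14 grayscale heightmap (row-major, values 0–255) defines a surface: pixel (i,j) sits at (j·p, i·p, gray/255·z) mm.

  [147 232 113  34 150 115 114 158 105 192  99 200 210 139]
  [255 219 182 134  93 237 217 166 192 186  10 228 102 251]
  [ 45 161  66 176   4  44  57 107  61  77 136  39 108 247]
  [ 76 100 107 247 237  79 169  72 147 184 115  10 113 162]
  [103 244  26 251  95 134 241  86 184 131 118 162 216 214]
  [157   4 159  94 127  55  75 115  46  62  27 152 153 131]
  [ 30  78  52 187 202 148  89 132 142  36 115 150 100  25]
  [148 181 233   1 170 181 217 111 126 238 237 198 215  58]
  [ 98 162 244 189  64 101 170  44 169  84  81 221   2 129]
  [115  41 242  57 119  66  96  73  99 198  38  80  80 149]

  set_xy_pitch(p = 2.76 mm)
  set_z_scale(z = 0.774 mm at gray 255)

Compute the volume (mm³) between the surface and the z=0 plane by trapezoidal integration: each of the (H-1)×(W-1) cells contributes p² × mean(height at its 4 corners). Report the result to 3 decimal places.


height_mm = gray/255 × 0.774; cell vol = 2.76² × mean(4 corners)
unit = 2.76² × 0.774 / (4×255) = 0.00578041 mm³ per gray-sum
row 0: Σ corner-gray over 13 cells = 8168  → 47.2144
row 1: Σ corner-gray over 13 cells = 6802  → 39.3184
row 2: Σ corner-gray over 13 cells = 5762  → 33.3067
row 3: Σ corner-gray over 13 cells = 7491  → 43.3011
row 4: Σ corner-gray over 13 cells = 6519  → 37.6825
row 5: Σ corner-gray over 13 cells = 5343  → 30.8848
row 6: Σ corner-gray over 13 cells = 7339  → 42.4225
row 7: Σ corner-gray over 13 cells = 7711  → 44.5728
row 8: Σ corner-gray over 13 cells = 5931  → 34.2836
Σ rows: total corner-gray = 61066  → 352.9868 mm³

352.987


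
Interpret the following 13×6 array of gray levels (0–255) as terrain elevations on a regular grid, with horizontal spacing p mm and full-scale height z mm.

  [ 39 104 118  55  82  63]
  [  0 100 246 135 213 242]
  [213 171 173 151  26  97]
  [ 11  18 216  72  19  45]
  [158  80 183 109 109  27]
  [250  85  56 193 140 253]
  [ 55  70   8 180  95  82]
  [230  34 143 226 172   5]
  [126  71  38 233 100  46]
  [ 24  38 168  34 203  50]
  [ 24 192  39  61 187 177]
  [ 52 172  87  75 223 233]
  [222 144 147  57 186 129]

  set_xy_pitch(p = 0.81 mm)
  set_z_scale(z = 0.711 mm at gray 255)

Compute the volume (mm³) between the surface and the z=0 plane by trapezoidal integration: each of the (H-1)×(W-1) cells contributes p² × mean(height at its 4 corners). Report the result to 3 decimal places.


height_mm = gray/255 × 0.711; cell vol = 0.81² × mean(4 corners)
unit = 0.81² × 0.711 / (4×255) = 0.00045734 mm³ per gray-sum
row 0: Σ corner-gray over 5 cells = 2450  → 1.1205
row 1: Σ corner-gray over 5 cells = 2982  → 1.3638
row 2: Σ corner-gray over 5 cells = 2058  → 0.9412
row 3: Σ corner-gray over 5 cells = 1853  → 0.8475
row 4: Σ corner-gray over 5 cells = 2598  → 1.1882
row 5: Σ corner-gray over 5 cells = 2294  → 1.0491
row 6: Σ corner-gray over 5 cells = 2228  → 1.0190
row 7: Σ corner-gray over 5 cells = 2441  → 1.1164
row 8: Σ corner-gray over 5 cells = 2016  → 0.9220
row 9: Σ corner-gray over 5 cells = 2119  → 0.9691
row 10: Σ corner-gray over 5 cells = 2558  → 1.1699
row 11: Σ corner-gray over 5 cells = 2818  → 1.2888
Σ rows: total corner-gray = 28415  → 12.9953 mm³

12.995


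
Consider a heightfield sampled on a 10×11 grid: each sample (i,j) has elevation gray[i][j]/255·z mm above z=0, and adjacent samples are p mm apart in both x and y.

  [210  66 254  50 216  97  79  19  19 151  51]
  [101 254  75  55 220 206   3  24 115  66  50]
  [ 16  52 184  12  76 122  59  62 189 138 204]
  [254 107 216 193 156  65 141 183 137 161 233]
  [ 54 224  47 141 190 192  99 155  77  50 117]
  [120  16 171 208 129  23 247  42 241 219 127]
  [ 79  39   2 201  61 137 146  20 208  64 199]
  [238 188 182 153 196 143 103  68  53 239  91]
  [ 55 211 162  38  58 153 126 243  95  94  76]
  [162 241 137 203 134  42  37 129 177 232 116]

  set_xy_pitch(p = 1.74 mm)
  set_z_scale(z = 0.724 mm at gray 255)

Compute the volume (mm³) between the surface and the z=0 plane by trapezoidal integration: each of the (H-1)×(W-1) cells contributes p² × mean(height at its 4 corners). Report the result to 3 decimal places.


98.065

height_mm = gray/255 × 0.724; cell vol = 1.74² × mean(4 corners)
unit = 1.74² × 0.724 / (4×255) = 0.002149 mm³ per gray-sum
row 0: Σ corner-gray over 10 cells = 4350  → 9.3482
row 1: Σ corner-gray over 10 cells = 4195  → 9.0151
row 2: Σ corner-gray over 10 cells = 5213  → 11.2027
row 3: Σ corner-gray over 10 cells = 5726  → 12.3052
row 4: Σ corner-gray over 10 cells = 5360  → 11.5187
row 5: Σ corner-gray over 10 cells = 4873  → 10.4721
row 6: Σ corner-gray over 10 cells = 5013  → 10.7729
row 7: Σ corner-gray over 10 cells = 5470  → 11.7550
row 8: Σ corner-gray over 10 cells = 5433  → 11.6755
Σ rows: total corner-gray = 45633  → 98.0654 mm³


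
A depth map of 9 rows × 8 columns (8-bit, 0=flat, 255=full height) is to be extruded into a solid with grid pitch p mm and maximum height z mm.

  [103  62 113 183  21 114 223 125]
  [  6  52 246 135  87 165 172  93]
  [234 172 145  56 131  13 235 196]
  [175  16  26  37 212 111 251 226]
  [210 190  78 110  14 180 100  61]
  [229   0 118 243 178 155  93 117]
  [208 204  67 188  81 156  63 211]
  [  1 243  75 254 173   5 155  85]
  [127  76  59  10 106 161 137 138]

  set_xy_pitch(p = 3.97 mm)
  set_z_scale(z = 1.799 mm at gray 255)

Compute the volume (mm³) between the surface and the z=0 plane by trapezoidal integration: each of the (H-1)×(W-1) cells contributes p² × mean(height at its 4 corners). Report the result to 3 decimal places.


height_mm = gray/255 × 1.799; cell vol = 3.97² × mean(4 corners)
unit = 3.97² × 1.799 / (4×255) = 0.0277979 mm³ per gray-sum
row 0: Σ corner-gray over 7 cells = 3473  → 96.5421
row 1: Σ corner-gray over 7 cells = 3747  → 104.1587
row 2: Σ corner-gray over 7 cells = 3641  → 101.2122
row 3: Σ corner-gray over 7 cells = 3322  → 92.3446
row 4: Σ corner-gray over 7 cells = 3535  → 98.2656
row 5: Σ corner-gray over 7 cells = 3857  → 107.2165
row 6: Σ corner-gray over 7 cells = 3833  → 106.5494
row 7: Σ corner-gray over 7 cells = 3259  → 90.5934
Σ rows: total corner-gray = 28667  → 796.8824 mm³

796.882


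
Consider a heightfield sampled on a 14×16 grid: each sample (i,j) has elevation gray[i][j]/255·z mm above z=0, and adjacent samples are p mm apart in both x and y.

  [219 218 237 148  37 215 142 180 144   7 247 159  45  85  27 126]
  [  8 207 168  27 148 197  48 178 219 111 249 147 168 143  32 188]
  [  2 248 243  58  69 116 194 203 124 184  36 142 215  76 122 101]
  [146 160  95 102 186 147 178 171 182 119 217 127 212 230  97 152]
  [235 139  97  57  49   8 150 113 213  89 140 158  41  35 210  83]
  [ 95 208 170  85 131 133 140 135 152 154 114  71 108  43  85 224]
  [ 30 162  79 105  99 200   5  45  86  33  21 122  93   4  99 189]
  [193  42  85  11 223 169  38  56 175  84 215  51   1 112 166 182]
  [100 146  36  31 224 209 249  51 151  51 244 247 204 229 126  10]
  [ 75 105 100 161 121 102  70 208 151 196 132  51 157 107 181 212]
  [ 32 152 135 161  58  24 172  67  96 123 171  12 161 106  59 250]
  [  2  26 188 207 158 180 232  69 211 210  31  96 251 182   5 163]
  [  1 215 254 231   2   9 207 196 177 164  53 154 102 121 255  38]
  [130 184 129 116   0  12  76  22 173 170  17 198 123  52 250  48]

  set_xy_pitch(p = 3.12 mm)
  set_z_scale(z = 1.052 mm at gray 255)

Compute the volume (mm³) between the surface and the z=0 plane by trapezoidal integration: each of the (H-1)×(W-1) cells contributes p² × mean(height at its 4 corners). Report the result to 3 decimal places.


1004.772

height_mm = gray/255 × 1.052; cell vol = 3.12² × mean(4 corners)
unit = 3.12² × 1.052 / (4×255) = 0.0100398 mm³ per gray-sum
row 0: Σ corner-gray over 15 cells = 8407  → 84.4045
row 1: Σ corner-gray over 15 cells = 8443  → 84.7660
row 2: Σ corner-gray over 15 cells = 8907  → 89.4244
row 3: Σ corner-gray over 15 cells = 8060  → 80.9207
row 4: Σ corner-gray over 15 cells = 7093  → 71.2123
row 5: Σ corner-gray over 15 cells = 6302  → 63.2708
row 6: Σ corner-gray over 15 cells = 5756  → 57.7890
row 7: Σ corner-gray over 15 cells = 7737  → 77.6779
row 8: Σ corner-gray over 15 cells = 8477  → 85.1073
row 9: Σ corner-gray over 15 cells = 7247  → 72.7584
row 10: Σ corner-gray over 15 cells = 7533  → 75.6298
row 11: Σ corner-gray over 15 cells = 8576  → 86.1013
row 12: Σ corner-gray over 15 cells = 7541  → 75.7101
Σ rows: total corner-gray = 100079  → 1004.7724 mm³


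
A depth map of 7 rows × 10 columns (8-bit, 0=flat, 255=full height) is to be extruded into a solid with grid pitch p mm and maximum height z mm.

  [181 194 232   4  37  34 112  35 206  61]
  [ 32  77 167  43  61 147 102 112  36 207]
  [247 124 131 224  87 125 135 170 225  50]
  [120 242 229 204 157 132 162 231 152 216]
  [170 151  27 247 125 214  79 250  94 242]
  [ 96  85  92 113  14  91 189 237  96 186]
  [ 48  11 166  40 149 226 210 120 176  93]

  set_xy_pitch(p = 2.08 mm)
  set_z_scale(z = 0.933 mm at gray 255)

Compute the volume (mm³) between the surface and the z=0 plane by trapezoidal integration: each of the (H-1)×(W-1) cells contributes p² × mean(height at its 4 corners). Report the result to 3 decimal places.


117.673

height_mm = gray/255 × 0.933; cell vol = 2.08² × mean(4 corners)
unit = 2.08² × 0.933 / (4×255) = 0.00395738 mm³ per gray-sum
row 0: Σ corner-gray over 9 cells = 3679  → 14.5592
row 1: Σ corner-gray over 9 cells = 4468  → 17.6816
row 2: Σ corner-gray over 9 cells = 6093  → 24.1123
row 3: Σ corner-gray over 9 cells = 6140  → 24.2983
row 4: Σ corner-gray over 9 cells = 4902  → 19.3991
row 5: Σ corner-gray over 9 cells = 4453  → 17.6222
Σ rows: total corner-gray = 29735  → 117.6728 mm³


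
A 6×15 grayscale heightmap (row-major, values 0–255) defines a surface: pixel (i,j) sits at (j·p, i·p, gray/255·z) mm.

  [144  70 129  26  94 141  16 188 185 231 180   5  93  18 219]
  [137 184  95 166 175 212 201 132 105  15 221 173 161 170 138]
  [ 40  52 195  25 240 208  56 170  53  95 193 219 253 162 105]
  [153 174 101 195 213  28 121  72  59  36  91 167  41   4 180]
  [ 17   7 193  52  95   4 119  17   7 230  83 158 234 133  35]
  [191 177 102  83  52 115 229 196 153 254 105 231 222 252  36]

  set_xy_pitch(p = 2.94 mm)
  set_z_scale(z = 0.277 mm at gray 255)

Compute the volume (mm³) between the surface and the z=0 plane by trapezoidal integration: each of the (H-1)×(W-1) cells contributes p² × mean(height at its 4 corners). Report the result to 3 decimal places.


height_mm = gray/255 × 0.277; cell vol = 2.94² × mean(4 corners)
unit = 2.94² × 0.277 / (4×255) = 0.00234733 mm³ per gray-sum
row 0: Σ corner-gray over 14 cells = 7410  → 17.3937
row 1: Σ corner-gray over 14 cells = 8282  → 19.4406
row 2: Σ corner-gray over 14 cells = 6924  → 16.2529
row 3: Σ corner-gray over 14 cells = 5653  → 13.2695
row 4: Σ corner-gray over 14 cells = 7285  → 17.1003
Σ rows: total corner-gray = 35554  → 83.4570 mm³

83.457


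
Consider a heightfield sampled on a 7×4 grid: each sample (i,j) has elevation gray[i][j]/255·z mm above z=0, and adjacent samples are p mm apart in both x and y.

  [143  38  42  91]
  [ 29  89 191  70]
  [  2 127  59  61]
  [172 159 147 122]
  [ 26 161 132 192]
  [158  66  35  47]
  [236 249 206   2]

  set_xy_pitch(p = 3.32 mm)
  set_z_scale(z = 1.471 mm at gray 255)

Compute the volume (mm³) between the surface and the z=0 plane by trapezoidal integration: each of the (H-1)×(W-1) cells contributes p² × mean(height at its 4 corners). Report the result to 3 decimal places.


126.596

height_mm = gray/255 × 1.471; cell vol = 3.32² × mean(4 corners)
unit = 3.32² × 1.471 / (4×255) = 0.015896 mm³ per gray-sum
row 0: Σ corner-gray over 3 cells = 1053  → 16.7385
row 1: Σ corner-gray over 3 cells = 1094  → 17.3903
row 2: Σ corner-gray over 3 cells = 1341  → 21.3166
row 3: Σ corner-gray over 3 cells = 1710  → 27.1822
row 4: Σ corner-gray over 3 cells = 1211  → 19.2501
row 5: Σ corner-gray over 3 cells = 1555  → 24.7183
Σ rows: total corner-gray = 7964  → 126.5960 mm³


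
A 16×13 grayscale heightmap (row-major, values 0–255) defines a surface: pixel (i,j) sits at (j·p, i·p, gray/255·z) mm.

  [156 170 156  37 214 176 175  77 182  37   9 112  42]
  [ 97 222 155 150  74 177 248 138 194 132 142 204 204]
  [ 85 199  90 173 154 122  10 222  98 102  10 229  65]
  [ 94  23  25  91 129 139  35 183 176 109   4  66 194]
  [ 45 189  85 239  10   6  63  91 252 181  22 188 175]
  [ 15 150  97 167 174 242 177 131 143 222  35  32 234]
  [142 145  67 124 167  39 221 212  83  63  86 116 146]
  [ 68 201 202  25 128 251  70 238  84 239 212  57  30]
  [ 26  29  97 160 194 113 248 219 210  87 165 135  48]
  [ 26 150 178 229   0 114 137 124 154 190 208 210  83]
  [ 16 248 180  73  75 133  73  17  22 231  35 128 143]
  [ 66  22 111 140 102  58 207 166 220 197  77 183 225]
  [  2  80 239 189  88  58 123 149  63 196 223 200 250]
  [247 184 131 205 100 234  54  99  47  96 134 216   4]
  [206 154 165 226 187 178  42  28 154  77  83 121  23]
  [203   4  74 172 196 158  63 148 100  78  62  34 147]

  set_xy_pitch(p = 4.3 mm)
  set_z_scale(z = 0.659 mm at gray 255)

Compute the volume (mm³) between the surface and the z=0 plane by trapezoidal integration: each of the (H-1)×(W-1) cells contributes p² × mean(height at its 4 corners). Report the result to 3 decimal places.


1125.623

height_mm = gray/255 × 0.659; cell vol = 4.3² × mean(4 corners)
unit = 4.3² × 0.659 / (4×255) = 0.011946 mm³ per gray-sum
row 0: Σ corner-gray over 12 cells = 6861  → 81.9614
row 1: Σ corner-gray over 12 cells = 6941  → 82.9171
row 2: Σ corner-gray over 12 cells = 5216  → 62.3103
row 3: Σ corner-gray over 12 cells = 5120  → 61.1635
row 4: Σ corner-gray over 12 cells = 6261  → 74.7938
row 5: Σ corner-gray over 12 cells = 6323  → 75.5345
row 6: Σ corner-gray over 12 cells = 6446  → 77.0039
row 7: Σ corner-gray over 12 cells = 6900  → 82.4273
row 8: Σ corner-gray over 12 cells = 6885  → 82.2481
row 9: Σ corner-gray over 12 cells = 6086  → 72.7033
row 10: Σ corner-gray over 12 cells = 5846  → 69.8363
row 11: Σ corner-gray over 12 cells = 6725  → 80.3368
row 12: Σ corner-gray over 12 cells = 6719  → 80.2651
row 13: Σ corner-gray over 12 cells = 6310  → 75.3792
row 14: Σ corner-gray over 12 cells = 5587  → 66.7422
Σ rows: total corner-gray = 94226  → 1125.6229 mm³


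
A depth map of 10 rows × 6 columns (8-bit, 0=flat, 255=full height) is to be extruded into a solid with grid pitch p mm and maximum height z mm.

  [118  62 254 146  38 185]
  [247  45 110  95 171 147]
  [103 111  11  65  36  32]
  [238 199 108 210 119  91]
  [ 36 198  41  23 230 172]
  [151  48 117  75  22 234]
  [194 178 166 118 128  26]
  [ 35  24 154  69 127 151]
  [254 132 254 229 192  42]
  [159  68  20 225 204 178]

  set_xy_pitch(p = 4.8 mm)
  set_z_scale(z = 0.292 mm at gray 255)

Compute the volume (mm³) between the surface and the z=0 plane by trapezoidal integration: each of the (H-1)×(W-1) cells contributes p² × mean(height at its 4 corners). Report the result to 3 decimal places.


height_mm = gray/255 × 0.292; cell vol = 4.8² × mean(4 corners)
unit = 4.8² × 0.292 / (4×255) = 0.00659576 mm³ per gray-sum
row 0: Σ corner-gray over 5 cells = 2539  → 16.7466
row 1: Σ corner-gray over 5 cells = 1817  → 11.9845
row 2: Σ corner-gray over 5 cells = 2182  → 14.3920
row 3: Σ corner-gray over 5 cells = 2793  → 18.4220
row 4: Σ corner-gray over 5 cells = 2101  → 13.8577
row 5: Σ corner-gray over 5 cells = 2309  → 15.2296
row 6: Σ corner-gray over 5 cells = 2334  → 15.3945
row 7: Σ corner-gray over 5 cells = 2844  → 18.7584
row 8: Σ corner-gray over 5 cells = 3281  → 21.6407
Σ rows: total corner-gray = 22200  → 146.4260 mm³

146.426


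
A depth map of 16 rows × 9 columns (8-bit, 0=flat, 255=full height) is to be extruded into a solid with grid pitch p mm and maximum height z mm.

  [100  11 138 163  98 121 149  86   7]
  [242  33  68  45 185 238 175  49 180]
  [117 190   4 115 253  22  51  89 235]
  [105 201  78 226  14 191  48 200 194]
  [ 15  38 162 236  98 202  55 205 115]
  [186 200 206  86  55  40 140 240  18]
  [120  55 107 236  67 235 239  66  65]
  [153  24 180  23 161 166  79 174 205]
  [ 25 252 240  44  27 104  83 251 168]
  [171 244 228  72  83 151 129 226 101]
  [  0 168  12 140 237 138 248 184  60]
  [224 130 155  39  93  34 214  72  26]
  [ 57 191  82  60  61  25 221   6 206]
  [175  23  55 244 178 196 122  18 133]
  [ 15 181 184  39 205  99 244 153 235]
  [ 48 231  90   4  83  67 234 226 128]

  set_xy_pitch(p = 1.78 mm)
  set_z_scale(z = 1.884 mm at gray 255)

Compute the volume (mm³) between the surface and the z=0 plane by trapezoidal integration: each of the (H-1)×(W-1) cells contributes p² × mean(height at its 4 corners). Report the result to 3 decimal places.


height_mm = gray/255 × 1.884; cell vol = 1.78² × mean(4 corners)
unit = 1.78² × 1.884 / (4×255) = 0.00585222 mm³ per gray-sum
row 0: Σ corner-gray over 8 cells = 3647  → 21.3431
row 1: Σ corner-gray over 8 cells = 3808  → 22.2853
row 2: Σ corner-gray over 8 cells = 4015  → 23.4967
row 3: Σ corner-gray over 8 cells = 4337  → 25.3811
row 4: Σ corner-gray over 8 cells = 4260  → 24.9305
row 5: Σ corner-gray over 8 cells = 4333  → 25.3577
row 6: Σ corner-gray over 8 cells = 4167  → 24.3862
row 7: Σ corner-gray over 8 cells = 4167  → 24.3862
row 8: Σ corner-gray over 8 cells = 4733  → 27.6986
row 9: Σ corner-gray over 8 cells = 4852  → 28.3950
row 10: Σ corner-gray over 8 cells = 4038  → 23.6313
row 11: Σ corner-gray over 8 cells = 3279  → 19.1894
row 12: Σ corner-gray over 8 cells = 3535  → 20.6876
row 13: Σ corner-gray over 8 cells = 4440  → 25.9839
row 14: Σ corner-gray over 8 cells = 4506  → 26.3701
Σ rows: total corner-gray = 62117  → 363.5224 mm³

363.522


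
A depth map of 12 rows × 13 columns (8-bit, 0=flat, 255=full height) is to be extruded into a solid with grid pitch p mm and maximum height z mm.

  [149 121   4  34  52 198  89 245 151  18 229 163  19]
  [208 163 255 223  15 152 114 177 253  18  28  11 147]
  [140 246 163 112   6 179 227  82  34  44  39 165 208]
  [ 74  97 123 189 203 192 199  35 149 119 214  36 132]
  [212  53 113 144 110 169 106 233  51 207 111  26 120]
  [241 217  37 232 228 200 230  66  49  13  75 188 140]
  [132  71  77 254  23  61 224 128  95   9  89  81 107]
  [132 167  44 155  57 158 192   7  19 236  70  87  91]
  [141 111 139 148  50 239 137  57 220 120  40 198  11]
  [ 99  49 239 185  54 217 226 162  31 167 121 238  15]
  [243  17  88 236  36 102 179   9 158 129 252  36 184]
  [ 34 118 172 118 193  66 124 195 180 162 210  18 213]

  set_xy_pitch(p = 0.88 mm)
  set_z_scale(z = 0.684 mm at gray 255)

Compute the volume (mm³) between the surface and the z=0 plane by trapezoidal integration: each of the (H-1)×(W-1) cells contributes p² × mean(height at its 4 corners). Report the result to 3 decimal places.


34.765

height_mm = gray/255 × 0.684; cell vol = 0.88² × mean(4 corners)
unit = 0.88² × 0.684 / (4×255) = 0.000519304 mm³ per gray-sum
row 0: Σ corner-gray over 12 cells = 5949  → 3.0893
row 1: Σ corner-gray over 12 cells = 6115  → 3.1755
row 2: Σ corner-gray over 12 cells = 6260  → 3.2508
row 3: Σ corner-gray over 12 cells = 6296  → 3.2695
row 4: Σ corner-gray over 12 cells = 6429  → 3.3386
row 5: Σ corner-gray over 12 cells = 5914  → 3.0712
row 6: Σ corner-gray over 12 cells = 5070  → 2.6329
row 7: Σ corner-gray over 12 cells = 5677  → 2.9481
row 8: Σ corner-gray over 12 cells = 6562  → 3.4077
row 9: Σ corner-gray over 12 cells = 6403  → 3.3251
row 10: Σ corner-gray over 12 cells = 6270  → 3.2560
Σ rows: total corner-gray = 66945  → 34.7648 mm³


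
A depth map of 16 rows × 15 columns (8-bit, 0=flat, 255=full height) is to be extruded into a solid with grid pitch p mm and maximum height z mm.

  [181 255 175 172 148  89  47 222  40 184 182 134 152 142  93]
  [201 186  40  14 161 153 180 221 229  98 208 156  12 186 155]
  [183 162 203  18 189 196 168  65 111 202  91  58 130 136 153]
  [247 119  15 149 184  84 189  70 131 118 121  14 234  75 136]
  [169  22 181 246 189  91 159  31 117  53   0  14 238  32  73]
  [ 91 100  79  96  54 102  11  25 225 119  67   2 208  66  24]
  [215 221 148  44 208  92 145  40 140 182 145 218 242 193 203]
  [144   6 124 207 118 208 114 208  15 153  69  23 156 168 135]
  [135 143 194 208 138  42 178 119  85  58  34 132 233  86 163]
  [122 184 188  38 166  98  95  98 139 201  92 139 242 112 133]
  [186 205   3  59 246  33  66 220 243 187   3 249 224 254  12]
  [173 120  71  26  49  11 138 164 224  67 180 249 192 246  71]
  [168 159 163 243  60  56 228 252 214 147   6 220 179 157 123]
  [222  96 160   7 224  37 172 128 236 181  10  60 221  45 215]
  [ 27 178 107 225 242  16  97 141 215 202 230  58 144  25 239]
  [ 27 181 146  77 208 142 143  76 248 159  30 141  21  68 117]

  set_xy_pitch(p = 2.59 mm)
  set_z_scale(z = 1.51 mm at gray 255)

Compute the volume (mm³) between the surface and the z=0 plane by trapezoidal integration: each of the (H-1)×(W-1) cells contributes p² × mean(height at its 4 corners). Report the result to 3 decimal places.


1106.529

height_mm = gray/255 × 1.51; cell vol = 2.59² × mean(4 corners)
unit = 2.59² × 1.51 / (4×255) = 0.00993062 mm³ per gray-sum
row 0: Σ corner-gray over 14 cells = 8202  → 81.4509
row 1: Σ corner-gray over 14 cells = 7838  → 77.8362
row 2: Σ corner-gray over 14 cells = 7183  → 71.3316
row 3: Σ corner-gray over 14 cells = 6377  → 63.3276
row 4: Σ corner-gray over 14 cells = 5411  → 53.7346
row 5: Σ corner-gray over 14 cells = 6877  → 68.2929
row 6: Σ corner-gray over 14 cells = 7871  → 78.1639
row 7: Σ corner-gray over 14 cells = 7015  → 69.6633
row 8: Σ corner-gray over 14 cells = 7437  → 73.8540
row 9: Σ corner-gray over 14 cells = 8021  → 79.6535
row 10: Σ corner-gray over 14 cells = 7900  → 78.4519
row 11: Σ corner-gray over 14 cells = 8177  → 81.2027
row 12: Σ corner-gray over 14 cells = 8050  → 79.9415
row 13: Σ corner-gray over 14 cells = 7617  → 75.6415
row 14: Σ corner-gray over 14 cells = 7450  → 73.9831
Σ rows: total corner-gray = 111426  → 1106.5291 mm³


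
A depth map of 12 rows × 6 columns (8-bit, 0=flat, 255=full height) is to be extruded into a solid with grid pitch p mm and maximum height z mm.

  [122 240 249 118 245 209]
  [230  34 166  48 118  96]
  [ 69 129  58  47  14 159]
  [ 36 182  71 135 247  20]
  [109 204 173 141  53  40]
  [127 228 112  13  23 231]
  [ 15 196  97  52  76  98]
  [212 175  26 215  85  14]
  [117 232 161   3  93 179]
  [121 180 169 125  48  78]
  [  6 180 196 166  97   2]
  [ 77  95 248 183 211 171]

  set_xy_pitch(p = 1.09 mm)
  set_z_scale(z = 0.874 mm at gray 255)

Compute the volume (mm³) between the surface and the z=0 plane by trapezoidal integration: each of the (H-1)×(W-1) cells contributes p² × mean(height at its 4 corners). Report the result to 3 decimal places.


height_mm = gray/255 × 0.874; cell vol = 1.09² × mean(4 corners)
unit = 1.09² × 0.874 / (4×255) = 0.00101804 mm³ per gray-sum
row 0: Σ corner-gray over 5 cells = 3093  → 3.1488
row 1: Σ corner-gray over 5 cells = 1782  → 1.8141
row 2: Σ corner-gray over 5 cells = 2050  → 2.0870
row 3: Σ corner-gray over 5 cells = 2617  → 2.6642
row 4: Σ corner-gray over 5 cells = 2401  → 2.4443
row 5: Σ corner-gray over 5 cells = 2065  → 2.1022
row 6: Σ corner-gray over 5 cells = 2183  → 2.2224
row 7: Σ corner-gray over 5 cells = 2502  → 2.5471
row 8: Σ corner-gray over 5 cells = 2517  → 2.5624
row 9: Σ corner-gray over 5 cells = 2529  → 2.5746
row 10: Σ corner-gray over 5 cells = 3008  → 3.0623
Σ rows: total corner-gray = 26747  → 27.2295 mm³

27.229


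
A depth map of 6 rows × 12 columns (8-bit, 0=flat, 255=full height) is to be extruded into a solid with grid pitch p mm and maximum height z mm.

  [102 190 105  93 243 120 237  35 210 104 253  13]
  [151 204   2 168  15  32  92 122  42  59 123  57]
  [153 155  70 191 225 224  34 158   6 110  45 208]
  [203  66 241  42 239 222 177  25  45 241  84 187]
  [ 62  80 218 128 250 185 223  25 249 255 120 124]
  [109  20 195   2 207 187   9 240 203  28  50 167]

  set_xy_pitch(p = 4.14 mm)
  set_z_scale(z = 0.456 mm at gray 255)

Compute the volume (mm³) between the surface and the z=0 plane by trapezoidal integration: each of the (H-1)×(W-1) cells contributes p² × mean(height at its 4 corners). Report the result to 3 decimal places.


221.528

height_mm = gray/255 × 0.456; cell vol = 4.14² × mean(4 corners)
unit = 4.14² × 0.456 / (4×255) = 0.00766241 mm³ per gray-sum
row 0: Σ corner-gray over 11 cells = 5221  → 40.0054
row 1: Σ corner-gray over 11 cells = 4723  → 36.1896
row 2: Σ corner-gray over 11 cells = 5951  → 45.5990
row 3: Σ corner-gray over 11 cells = 6806  → 52.1504
row 4: Σ corner-gray over 11 cells = 6210  → 47.5836
Σ rows: total corner-gray = 28911  → 221.5279 mm³


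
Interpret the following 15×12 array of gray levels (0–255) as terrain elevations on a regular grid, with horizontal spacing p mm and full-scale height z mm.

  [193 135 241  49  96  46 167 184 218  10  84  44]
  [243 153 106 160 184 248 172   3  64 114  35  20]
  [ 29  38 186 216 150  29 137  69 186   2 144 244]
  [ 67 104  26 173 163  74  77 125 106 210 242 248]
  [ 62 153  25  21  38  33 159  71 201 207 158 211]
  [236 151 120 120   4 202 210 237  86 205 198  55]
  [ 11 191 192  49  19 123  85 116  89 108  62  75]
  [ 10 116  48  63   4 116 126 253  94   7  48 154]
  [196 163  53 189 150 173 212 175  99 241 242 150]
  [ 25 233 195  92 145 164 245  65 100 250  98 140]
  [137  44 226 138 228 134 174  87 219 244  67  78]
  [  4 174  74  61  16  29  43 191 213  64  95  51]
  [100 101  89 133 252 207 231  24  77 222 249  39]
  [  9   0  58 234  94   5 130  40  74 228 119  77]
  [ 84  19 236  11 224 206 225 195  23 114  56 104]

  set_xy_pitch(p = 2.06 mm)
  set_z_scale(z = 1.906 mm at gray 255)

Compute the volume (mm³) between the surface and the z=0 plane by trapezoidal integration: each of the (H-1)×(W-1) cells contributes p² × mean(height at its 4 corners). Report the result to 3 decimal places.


611.769

height_mm = gray/255 × 1.906; cell vol = 2.06² × mean(4 corners)
unit = 2.06² × 1.906 / (4×255) = 0.00792971 mm³ per gray-sum
row 0: Σ corner-gray over 11 cells = 5438  → 43.1217
row 1: Σ corner-gray over 11 cells = 5328  → 42.2495
row 2: Σ corner-gray over 11 cells = 5502  → 43.6293
row 3: Σ corner-gray over 11 cells = 5320  → 42.1860
row 4: Σ corner-gray over 11 cells = 5762  → 45.6910
row 5: Σ corner-gray over 11 cells = 5511  → 43.7006
row 6: Σ corner-gray over 11 cells = 4068  → 32.2580
row 7: Σ corner-gray over 11 cells = 5654  → 44.8346
row 8: Σ corner-gray over 11 cells = 7079  → 56.1344
row 9: Σ corner-gray over 11 cells = 6676  → 52.9387
row 10: Σ corner-gray over 11 cells = 5312  → 42.1226
row 11: Σ corner-gray over 11 cells = 5284  → 41.9006
row 12: Σ corner-gray over 11 cells = 5359  → 42.4953
row 13: Σ corner-gray over 11 cells = 4856  → 38.5067
Σ rows: total corner-gray = 77149  → 611.7690 mm³


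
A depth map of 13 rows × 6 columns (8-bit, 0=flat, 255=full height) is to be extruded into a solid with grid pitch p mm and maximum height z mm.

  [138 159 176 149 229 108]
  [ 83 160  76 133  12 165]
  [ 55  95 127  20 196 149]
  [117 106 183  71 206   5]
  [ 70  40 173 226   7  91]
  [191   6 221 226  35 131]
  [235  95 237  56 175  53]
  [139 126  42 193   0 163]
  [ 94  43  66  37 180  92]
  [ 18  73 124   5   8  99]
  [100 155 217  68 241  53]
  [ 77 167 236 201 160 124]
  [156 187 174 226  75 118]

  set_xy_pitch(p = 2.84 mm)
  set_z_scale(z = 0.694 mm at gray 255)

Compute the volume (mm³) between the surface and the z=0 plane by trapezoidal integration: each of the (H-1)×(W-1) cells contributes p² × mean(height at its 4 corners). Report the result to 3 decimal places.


height_mm = gray/255 × 0.694; cell vol = 2.84² × mean(4 corners)
unit = 2.84² × 0.694 / (4×255) = 0.00548777 mm³ per gray-sum
row 0: Σ corner-gray over 5 cells = 2682  → 14.7182
row 1: Σ corner-gray over 5 cells = 2090  → 11.4694
row 2: Σ corner-gray over 5 cells = 2334  → 12.8085
row 3: Σ corner-gray over 5 cells = 2307  → 12.6603
row 4: Σ corner-gray over 5 cells = 2351  → 12.9017
row 5: Σ corner-gray over 5 cells = 2712  → 14.8828
row 6: Σ corner-gray over 5 cells = 2438  → 13.3792
row 7: Σ corner-gray over 5 cells = 1862  → 10.2182
row 8: Σ corner-gray over 5 cells = 1375  → 7.5457
row 9: Σ corner-gray over 5 cells = 2052  → 11.2609
row 10: Σ corner-gray over 5 cells = 3244  → 17.8023
row 11: Σ corner-gray over 5 cells = 3327  → 18.2578
Σ rows: total corner-gray = 28774  → 157.9051 mm³

157.905


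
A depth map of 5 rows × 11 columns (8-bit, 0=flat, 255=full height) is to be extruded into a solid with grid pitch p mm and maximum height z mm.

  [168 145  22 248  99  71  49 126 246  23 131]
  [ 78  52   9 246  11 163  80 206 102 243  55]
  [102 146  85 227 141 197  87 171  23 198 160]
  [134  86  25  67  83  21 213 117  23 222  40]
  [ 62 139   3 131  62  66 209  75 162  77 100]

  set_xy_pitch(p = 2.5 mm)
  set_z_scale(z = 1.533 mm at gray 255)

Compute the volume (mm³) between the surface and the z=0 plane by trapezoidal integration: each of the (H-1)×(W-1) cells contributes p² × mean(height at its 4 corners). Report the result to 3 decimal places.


173.599

height_mm = gray/255 × 1.533; cell vol = 2.5² × mean(4 corners)
unit = 2.5² × 1.533 / (4×255) = 0.00939338 mm³ per gray-sum
row 0: Σ corner-gray over 10 cells = 4714  → 44.2804
row 1: Σ corner-gray over 10 cells = 5169  → 48.5544
row 2: Σ corner-gray over 10 cells = 4700  → 44.1489
row 3: Σ corner-gray over 10 cells = 3898  → 36.6154
Σ rows: total corner-gray = 18481  → 173.5991 mm³


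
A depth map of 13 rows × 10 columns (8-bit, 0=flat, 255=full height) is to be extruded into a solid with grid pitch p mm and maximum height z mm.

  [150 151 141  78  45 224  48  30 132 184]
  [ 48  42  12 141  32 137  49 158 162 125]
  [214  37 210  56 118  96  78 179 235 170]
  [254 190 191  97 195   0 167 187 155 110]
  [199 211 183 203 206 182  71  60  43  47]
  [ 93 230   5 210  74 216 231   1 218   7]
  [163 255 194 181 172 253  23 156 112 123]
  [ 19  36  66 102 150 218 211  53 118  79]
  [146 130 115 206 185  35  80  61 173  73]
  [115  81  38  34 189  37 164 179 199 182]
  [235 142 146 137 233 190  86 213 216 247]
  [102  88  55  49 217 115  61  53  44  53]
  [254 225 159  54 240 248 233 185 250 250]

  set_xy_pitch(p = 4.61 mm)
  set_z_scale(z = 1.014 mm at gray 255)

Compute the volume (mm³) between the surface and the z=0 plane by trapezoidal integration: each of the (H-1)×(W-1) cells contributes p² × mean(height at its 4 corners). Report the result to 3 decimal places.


height_mm = gray/255 × 1.014; cell vol = 4.61² × mean(4 corners)
unit = 4.61² × 1.014 / (4×255) = 0.0211271 mm³ per gray-sum
row 0: Σ corner-gray over 9 cells = 3671  → 77.5575
row 1: Σ corner-gray over 9 cells = 4041  → 85.3746
row 2: Σ corner-gray over 9 cells = 5130  → 108.3820
row 3: Σ corner-gray over 9 cells = 5292  → 111.8045
row 4: Σ corner-gray over 9 cells = 5034  → 106.3538
row 5: Σ corner-gray over 9 cells = 5448  → 115.1004
row 6: Σ corner-gray over 9 cells = 4984  → 105.2974
row 7: Σ corner-gray over 9 cells = 4195  → 88.6281
row 8: Σ corner-gray over 9 cells = 4328  → 91.4380
row 9: Σ corner-gray over 9 cells = 5347  → 112.9665
row 10: Σ corner-gray over 9 cells = 4727  → 99.8677
row 11: Σ corner-gray over 9 cells = 5211  → 110.0933
Σ rows: total corner-gray = 57408  → 1212.8638 mm³

1212.864
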